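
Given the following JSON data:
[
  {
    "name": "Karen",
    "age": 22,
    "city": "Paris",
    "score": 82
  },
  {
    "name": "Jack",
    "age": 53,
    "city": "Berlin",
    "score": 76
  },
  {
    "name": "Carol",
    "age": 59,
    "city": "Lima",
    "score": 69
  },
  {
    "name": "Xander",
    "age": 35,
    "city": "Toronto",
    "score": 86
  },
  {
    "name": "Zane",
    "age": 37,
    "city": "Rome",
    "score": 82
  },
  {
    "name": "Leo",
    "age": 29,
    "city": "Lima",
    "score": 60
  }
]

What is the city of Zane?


Looking up record where name = Zane
Record index: 4
Field 'city' = Rome

ANSWER: Rome


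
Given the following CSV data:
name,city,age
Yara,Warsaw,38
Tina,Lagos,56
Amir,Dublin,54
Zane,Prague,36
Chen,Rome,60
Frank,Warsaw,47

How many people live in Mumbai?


Scanning city column for 'Mumbai':
Total matches: 0

ANSWER: 0


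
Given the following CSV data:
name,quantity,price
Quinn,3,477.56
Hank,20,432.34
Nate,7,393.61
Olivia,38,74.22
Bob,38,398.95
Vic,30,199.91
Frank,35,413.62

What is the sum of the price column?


Values in 'price' column:
  Row 1: 477.56
  Row 2: 432.34
  Row 3: 393.61
  Row 4: 74.22
  Row 5: 398.95
  Row 6: 199.91
  Row 7: 413.62
Sum = 477.56 + 432.34 + 393.61 + 74.22 + 398.95 + 199.91 + 413.62 = 2390.21

ANSWER: 2390.21


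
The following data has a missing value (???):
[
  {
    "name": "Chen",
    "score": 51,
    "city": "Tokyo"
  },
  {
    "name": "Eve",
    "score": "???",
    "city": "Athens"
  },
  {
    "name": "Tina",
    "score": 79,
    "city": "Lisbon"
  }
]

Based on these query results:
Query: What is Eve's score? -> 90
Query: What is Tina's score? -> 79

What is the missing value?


The missing value is Eve's score
From query: Eve's score = 90

ANSWER: 90


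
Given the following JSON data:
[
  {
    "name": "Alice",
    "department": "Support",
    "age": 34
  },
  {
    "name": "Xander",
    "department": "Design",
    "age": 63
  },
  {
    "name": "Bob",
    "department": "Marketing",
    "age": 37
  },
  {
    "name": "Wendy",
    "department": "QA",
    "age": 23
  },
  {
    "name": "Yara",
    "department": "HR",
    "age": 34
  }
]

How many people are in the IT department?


Scanning records for department = IT
  No matches found
Count: 0

ANSWER: 0


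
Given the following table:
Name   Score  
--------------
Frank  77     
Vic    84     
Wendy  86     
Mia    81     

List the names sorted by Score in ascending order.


Sorting by Score (ascending):
  Frank: 77
  Mia: 81
  Vic: 84
  Wendy: 86


ANSWER: Frank, Mia, Vic, Wendy


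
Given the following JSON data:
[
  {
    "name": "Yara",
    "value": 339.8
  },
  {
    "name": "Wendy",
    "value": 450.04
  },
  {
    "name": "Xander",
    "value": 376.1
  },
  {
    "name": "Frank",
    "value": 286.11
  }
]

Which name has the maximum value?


Comparing values:
  Yara: 339.8
  Wendy: 450.04
  Xander: 376.1
  Frank: 286.11
Maximum: Wendy (450.04)

ANSWER: Wendy


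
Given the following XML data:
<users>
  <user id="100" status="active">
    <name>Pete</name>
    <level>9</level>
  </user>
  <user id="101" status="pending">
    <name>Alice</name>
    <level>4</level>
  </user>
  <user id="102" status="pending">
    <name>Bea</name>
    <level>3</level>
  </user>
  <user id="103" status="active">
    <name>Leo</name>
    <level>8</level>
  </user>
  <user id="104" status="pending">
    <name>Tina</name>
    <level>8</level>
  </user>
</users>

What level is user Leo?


Finding user: Leo
<level>8</level>

ANSWER: 8


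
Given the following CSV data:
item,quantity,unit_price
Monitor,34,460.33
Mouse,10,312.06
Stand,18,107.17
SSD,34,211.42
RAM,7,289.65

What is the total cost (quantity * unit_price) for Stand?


Row: Stand
quantity = 18
unit_price = 107.17
total = 18 * 107.17 = 1929.06

ANSWER: 1929.06


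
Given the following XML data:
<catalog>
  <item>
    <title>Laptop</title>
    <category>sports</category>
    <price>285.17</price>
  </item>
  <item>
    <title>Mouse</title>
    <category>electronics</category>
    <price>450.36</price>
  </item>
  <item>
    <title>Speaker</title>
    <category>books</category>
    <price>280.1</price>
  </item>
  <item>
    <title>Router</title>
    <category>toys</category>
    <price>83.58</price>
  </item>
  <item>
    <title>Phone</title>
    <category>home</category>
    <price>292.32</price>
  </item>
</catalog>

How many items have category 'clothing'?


Scanning <item> elements for <category>clothing</category>:
Count: 0

ANSWER: 0


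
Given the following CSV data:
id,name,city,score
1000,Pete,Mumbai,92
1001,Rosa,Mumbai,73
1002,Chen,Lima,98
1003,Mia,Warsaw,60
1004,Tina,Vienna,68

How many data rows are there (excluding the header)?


Counting rows (excluding header):
Header: id,name,city,score
Data rows: 5

ANSWER: 5


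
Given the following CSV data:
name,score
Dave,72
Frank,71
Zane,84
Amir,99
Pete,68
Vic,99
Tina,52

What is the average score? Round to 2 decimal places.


Scores: 72, 71, 84, 99, 68, 99, 52
Sum = 545
Count = 7
Average = 545 / 7 = 77.86

ANSWER: 77.86


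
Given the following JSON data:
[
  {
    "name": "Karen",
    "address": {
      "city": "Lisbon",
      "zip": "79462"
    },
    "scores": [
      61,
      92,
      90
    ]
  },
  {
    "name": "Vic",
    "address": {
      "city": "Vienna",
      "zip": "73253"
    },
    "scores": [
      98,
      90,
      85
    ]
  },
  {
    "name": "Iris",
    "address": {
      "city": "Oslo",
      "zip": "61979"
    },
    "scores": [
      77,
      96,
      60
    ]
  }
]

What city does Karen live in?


Path: records[0].address.city
Value: Lisbon

ANSWER: Lisbon


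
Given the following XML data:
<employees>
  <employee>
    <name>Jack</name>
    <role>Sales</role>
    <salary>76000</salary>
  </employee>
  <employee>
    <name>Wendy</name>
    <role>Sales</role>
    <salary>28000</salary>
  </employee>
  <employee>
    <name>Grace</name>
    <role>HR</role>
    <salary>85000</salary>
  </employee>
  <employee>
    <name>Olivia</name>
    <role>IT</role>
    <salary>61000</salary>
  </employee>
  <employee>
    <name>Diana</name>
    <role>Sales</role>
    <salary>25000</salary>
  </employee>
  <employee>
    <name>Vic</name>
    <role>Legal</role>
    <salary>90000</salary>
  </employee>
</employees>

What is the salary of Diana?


Searching for <employee> with <name>Diana</name>
Found at position 5
<salary>25000</salary>

ANSWER: 25000


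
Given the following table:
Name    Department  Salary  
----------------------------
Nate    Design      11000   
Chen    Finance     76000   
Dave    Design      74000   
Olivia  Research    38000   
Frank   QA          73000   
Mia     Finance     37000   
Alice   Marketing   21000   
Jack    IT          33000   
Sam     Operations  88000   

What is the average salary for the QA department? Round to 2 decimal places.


QA department members:
  Frank: 73000
Sum = 73000
Count = 1
Average = 73000 / 1 = 73000.00

ANSWER: 73000.00


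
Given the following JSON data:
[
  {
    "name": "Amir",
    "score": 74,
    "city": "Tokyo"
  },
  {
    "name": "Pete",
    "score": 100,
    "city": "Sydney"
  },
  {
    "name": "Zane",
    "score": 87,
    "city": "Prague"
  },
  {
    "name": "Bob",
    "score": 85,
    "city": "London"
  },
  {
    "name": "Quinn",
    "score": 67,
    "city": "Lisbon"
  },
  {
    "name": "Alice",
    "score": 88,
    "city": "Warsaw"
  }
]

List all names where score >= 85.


Filtering records where score >= 85:
  Amir (score=74) -> no
  Pete (score=100) -> YES
  Zane (score=87) -> YES
  Bob (score=85) -> YES
  Quinn (score=67) -> no
  Alice (score=88) -> YES


ANSWER: Pete, Zane, Bob, Alice


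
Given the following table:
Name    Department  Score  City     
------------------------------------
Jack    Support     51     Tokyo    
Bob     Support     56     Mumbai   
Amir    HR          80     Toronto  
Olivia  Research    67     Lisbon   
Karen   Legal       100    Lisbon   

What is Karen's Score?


Row 5: Karen
Score = 100

ANSWER: 100


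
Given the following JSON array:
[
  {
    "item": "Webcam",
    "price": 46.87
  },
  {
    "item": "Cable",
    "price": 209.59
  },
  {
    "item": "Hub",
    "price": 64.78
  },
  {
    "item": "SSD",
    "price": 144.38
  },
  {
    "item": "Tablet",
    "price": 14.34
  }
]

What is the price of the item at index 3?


Array index 3 -> SSD
price = 144.38

ANSWER: 144.38


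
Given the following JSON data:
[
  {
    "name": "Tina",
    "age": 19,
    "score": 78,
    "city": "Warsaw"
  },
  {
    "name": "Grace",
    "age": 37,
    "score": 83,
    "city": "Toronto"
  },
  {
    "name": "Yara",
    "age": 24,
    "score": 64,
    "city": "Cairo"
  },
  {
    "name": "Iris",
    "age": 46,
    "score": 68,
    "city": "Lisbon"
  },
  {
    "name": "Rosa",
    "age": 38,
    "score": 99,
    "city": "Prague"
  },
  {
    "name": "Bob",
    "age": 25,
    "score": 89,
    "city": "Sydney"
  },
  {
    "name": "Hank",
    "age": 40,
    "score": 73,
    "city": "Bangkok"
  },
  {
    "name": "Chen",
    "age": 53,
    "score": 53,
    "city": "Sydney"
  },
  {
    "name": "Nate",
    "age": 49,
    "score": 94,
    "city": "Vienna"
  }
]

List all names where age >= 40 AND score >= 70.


Checking both conditions:
  Tina (age=19, score=78) -> no
  Grace (age=37, score=83) -> no
  Yara (age=24, score=64) -> no
  Iris (age=46, score=68) -> no
  Rosa (age=38, score=99) -> no
  Bob (age=25, score=89) -> no
  Hank (age=40, score=73) -> YES
  Chen (age=53, score=53) -> no
  Nate (age=49, score=94) -> YES


ANSWER: Hank, Nate


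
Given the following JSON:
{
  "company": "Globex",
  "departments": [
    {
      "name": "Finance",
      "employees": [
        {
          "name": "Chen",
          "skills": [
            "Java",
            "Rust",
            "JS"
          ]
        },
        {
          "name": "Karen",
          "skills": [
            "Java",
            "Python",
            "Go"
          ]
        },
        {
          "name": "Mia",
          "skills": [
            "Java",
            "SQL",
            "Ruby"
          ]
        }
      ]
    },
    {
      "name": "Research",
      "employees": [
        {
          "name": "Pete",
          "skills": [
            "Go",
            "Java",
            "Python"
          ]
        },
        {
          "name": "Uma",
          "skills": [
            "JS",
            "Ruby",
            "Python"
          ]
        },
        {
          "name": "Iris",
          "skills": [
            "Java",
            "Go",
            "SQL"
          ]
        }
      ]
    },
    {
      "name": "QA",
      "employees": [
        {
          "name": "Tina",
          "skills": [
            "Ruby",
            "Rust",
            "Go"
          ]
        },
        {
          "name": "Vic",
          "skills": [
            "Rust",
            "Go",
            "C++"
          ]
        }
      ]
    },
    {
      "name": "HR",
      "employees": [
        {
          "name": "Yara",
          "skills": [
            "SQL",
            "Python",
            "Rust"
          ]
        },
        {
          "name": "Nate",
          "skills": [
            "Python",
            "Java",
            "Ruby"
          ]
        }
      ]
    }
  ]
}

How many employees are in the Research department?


Path: departments[1].employees
Count: 3

ANSWER: 3


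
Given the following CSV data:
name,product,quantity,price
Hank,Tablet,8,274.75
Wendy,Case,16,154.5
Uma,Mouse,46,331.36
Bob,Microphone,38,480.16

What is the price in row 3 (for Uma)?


Row 3: Uma
Column 'price' = 331.36

ANSWER: 331.36


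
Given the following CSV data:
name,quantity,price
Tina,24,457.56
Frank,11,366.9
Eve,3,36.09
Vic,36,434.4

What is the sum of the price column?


Values in 'price' column:
  Row 1: 457.56
  Row 2: 366.9
  Row 3: 36.09
  Row 4: 434.4
Sum = 457.56 + 366.9 + 36.09 + 434.4 = 1294.95

ANSWER: 1294.95


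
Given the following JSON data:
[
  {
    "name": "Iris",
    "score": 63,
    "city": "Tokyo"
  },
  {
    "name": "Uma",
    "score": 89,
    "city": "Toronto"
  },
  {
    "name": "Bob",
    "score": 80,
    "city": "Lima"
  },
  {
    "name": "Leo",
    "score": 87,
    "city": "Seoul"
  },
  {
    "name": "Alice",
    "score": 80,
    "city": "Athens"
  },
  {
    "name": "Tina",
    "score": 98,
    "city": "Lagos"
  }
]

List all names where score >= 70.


Filtering records where score >= 70:
  Iris (score=63) -> no
  Uma (score=89) -> YES
  Bob (score=80) -> YES
  Leo (score=87) -> YES
  Alice (score=80) -> YES
  Tina (score=98) -> YES


ANSWER: Uma, Bob, Leo, Alice, Tina


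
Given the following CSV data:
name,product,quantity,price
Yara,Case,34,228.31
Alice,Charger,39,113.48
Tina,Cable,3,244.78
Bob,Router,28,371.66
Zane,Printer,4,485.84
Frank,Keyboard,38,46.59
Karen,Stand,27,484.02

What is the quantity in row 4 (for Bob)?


Row 4: Bob
Column 'quantity' = 28

ANSWER: 28


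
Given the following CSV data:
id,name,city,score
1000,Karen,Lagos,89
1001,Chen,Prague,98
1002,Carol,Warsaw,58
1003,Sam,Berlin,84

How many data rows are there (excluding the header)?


Counting rows (excluding header):
Header: id,name,city,score
Data rows: 4

ANSWER: 4


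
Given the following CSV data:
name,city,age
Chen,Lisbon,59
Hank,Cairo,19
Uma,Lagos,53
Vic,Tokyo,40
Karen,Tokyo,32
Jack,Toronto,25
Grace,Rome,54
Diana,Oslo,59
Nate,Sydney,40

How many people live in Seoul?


Scanning city column for 'Seoul':
Total matches: 0

ANSWER: 0


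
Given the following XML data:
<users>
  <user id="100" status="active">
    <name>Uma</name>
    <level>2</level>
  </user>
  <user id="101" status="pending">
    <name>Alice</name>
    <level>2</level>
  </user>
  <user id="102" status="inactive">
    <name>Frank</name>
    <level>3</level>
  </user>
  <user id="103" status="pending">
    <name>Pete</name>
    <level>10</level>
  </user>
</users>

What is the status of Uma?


Finding user with name = Uma
user id="100" status="active"

ANSWER: active


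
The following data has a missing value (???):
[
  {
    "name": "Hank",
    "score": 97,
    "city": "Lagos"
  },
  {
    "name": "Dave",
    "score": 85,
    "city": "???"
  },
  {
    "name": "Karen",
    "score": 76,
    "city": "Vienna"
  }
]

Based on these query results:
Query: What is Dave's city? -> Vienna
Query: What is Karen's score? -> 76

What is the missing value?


The missing value is Dave's city
From query: Dave's city = Vienna

ANSWER: Vienna


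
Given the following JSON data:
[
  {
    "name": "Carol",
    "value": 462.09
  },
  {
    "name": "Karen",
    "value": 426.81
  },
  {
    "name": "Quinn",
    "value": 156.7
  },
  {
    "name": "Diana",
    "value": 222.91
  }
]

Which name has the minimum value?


Comparing values:
  Carol: 462.09
  Karen: 426.81
  Quinn: 156.7
  Diana: 222.91
Minimum: Quinn (156.7)

ANSWER: Quinn


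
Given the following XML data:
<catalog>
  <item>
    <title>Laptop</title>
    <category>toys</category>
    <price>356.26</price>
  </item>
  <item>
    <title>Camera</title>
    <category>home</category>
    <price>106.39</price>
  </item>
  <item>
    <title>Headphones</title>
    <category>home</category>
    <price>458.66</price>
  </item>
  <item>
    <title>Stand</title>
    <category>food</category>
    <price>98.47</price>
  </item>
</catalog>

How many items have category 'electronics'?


Scanning <item> elements for <category>electronics</category>:
Count: 0

ANSWER: 0


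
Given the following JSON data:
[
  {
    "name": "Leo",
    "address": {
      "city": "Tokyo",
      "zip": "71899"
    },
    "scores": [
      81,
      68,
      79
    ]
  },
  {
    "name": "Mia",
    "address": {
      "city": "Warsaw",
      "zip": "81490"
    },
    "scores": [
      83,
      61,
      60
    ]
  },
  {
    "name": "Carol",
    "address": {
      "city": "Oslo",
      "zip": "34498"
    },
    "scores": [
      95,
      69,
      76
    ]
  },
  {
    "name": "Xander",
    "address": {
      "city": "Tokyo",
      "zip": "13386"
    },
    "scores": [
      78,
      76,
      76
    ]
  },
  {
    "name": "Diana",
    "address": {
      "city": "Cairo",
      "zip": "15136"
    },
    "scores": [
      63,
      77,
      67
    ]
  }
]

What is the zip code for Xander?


Path: records[3].address.zip
Value: 13386

ANSWER: 13386


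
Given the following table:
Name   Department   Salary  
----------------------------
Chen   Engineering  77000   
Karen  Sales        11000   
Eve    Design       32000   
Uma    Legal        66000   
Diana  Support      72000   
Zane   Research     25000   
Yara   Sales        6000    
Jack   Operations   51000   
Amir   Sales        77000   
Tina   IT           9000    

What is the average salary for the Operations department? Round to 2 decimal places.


Operations department members:
  Jack: 51000
Sum = 51000
Count = 1
Average = 51000 / 1 = 51000.00

ANSWER: 51000.00


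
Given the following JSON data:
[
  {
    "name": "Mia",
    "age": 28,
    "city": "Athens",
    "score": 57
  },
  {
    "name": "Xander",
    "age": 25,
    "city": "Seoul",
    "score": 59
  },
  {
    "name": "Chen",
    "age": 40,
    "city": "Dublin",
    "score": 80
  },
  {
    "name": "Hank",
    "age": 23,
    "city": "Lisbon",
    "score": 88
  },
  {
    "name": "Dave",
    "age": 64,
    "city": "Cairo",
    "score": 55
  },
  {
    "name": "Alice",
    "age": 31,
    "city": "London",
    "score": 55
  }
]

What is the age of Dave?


Looking up record where name = Dave
Record index: 4
Field 'age' = 64

ANSWER: 64


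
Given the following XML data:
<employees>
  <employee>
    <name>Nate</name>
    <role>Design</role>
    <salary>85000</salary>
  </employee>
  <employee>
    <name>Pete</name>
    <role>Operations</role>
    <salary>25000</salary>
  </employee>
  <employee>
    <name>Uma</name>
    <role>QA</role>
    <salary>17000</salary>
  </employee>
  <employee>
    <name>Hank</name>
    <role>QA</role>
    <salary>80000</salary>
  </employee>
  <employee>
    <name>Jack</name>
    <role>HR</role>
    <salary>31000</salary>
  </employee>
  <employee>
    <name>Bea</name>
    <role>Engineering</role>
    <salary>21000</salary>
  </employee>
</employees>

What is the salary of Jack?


Searching for <employee> with <name>Jack</name>
Found at position 5
<salary>31000</salary>

ANSWER: 31000


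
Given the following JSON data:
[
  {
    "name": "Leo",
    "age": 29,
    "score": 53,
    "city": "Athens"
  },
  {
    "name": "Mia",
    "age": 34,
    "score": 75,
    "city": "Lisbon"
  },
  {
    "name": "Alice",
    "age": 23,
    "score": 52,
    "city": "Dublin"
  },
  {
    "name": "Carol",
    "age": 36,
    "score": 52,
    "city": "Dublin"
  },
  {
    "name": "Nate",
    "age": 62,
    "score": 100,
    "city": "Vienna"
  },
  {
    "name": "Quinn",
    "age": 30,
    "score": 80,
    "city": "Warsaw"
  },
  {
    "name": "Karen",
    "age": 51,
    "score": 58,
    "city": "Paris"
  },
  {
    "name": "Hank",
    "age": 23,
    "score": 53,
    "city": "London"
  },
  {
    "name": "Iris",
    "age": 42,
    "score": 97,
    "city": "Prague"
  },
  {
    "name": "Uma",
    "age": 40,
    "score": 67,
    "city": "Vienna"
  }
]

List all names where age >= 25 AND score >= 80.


Checking both conditions:
  Leo (age=29, score=53) -> no
  Mia (age=34, score=75) -> no
  Alice (age=23, score=52) -> no
  Carol (age=36, score=52) -> no
  Nate (age=62, score=100) -> YES
  Quinn (age=30, score=80) -> YES
  Karen (age=51, score=58) -> no
  Hank (age=23, score=53) -> no
  Iris (age=42, score=97) -> YES
  Uma (age=40, score=67) -> no


ANSWER: Nate, Quinn, Iris


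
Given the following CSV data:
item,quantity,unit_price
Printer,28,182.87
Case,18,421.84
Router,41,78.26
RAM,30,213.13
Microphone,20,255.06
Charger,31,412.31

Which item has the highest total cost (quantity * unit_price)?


Computing row totals:
  Printer: 5120.36
  Case: 7593.12
  Router: 3208.66
  RAM: 6393.9
  Microphone: 5101.2
  Charger: 12781.61
Maximum: Charger (12781.61)

ANSWER: Charger


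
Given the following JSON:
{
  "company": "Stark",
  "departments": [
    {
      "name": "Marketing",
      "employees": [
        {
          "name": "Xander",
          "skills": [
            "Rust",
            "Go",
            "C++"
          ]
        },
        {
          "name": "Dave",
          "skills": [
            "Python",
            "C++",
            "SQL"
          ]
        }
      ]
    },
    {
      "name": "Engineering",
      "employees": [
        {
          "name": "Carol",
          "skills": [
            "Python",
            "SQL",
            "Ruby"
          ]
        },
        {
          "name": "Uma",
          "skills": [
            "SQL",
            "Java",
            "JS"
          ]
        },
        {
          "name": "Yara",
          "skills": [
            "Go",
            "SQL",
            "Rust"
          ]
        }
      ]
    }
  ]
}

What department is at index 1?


Path: departments[1].name
Value: Engineering

ANSWER: Engineering


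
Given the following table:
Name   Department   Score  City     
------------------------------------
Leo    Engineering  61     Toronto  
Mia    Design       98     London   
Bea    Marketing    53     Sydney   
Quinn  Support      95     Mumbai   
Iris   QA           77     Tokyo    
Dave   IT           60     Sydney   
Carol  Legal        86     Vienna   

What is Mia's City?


Row 2: Mia
City = London

ANSWER: London


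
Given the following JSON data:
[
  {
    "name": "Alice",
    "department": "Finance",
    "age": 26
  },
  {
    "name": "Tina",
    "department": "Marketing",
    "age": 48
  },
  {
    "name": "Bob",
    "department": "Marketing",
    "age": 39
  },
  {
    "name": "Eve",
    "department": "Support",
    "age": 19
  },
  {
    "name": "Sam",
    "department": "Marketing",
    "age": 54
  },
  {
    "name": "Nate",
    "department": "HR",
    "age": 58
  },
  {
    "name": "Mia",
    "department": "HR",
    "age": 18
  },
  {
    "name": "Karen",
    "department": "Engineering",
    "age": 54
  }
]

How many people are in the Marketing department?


Scanning records for department = Marketing
  Record 1: Tina
  Record 2: Bob
  Record 4: Sam
Count: 3

ANSWER: 3


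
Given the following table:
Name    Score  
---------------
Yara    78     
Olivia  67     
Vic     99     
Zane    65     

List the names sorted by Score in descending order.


Sorting by Score (descending):
  Vic: 99
  Yara: 78
  Olivia: 67
  Zane: 65


ANSWER: Vic, Yara, Olivia, Zane


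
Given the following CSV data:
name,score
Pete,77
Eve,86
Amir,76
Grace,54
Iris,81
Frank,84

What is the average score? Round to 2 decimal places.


Scores: 77, 86, 76, 54, 81, 84
Sum = 458
Count = 6
Average = 458 / 6 = 76.33

ANSWER: 76.33


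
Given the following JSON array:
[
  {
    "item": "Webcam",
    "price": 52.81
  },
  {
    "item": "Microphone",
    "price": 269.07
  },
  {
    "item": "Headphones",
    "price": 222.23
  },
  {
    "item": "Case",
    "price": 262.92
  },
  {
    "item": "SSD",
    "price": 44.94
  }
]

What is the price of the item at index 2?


Array index 2 -> Headphones
price = 222.23

ANSWER: 222.23


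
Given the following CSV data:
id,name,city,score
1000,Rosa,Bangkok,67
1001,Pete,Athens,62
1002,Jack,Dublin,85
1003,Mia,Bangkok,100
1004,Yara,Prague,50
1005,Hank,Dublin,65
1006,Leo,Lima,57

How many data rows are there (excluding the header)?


Counting rows (excluding header):
Header: id,name,city,score
Data rows: 7

ANSWER: 7


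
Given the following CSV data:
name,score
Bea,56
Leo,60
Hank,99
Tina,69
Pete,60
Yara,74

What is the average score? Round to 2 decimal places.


Scores: 56, 60, 99, 69, 60, 74
Sum = 418
Count = 6
Average = 418 / 6 = 69.67

ANSWER: 69.67


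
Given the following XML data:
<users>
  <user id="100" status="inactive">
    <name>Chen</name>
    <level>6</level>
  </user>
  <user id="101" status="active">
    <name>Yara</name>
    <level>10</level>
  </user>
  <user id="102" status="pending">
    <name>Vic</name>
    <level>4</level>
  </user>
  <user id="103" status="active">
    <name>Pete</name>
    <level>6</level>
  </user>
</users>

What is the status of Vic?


Finding user with name = Vic
user id="102" status="pending"

ANSWER: pending


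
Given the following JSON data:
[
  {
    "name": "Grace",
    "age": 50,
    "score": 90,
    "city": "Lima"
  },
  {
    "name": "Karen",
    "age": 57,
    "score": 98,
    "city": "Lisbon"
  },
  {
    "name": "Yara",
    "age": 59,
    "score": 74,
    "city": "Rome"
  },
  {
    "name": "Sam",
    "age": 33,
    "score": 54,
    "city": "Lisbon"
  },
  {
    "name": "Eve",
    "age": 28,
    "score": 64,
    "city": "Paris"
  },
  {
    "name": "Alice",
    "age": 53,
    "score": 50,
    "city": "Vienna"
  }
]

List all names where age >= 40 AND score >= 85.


Checking both conditions:
  Grace (age=50, score=90) -> YES
  Karen (age=57, score=98) -> YES
  Yara (age=59, score=74) -> no
  Sam (age=33, score=54) -> no
  Eve (age=28, score=64) -> no
  Alice (age=53, score=50) -> no


ANSWER: Grace, Karen


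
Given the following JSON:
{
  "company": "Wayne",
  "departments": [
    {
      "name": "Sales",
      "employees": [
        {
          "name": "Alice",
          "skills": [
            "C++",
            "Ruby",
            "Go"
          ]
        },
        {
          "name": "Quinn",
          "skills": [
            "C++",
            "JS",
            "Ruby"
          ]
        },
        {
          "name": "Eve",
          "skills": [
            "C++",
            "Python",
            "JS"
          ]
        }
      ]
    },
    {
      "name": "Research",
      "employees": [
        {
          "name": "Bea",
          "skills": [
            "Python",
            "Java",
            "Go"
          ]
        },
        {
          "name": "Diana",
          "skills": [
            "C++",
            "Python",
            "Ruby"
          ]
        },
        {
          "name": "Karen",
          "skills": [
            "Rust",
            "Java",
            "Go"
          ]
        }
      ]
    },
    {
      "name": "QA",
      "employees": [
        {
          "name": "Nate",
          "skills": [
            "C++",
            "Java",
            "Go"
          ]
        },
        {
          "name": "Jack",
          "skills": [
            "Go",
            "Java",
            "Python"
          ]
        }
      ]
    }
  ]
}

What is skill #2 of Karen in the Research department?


Path: departments[1].employees[2].skills[1]
Value: Java

ANSWER: Java


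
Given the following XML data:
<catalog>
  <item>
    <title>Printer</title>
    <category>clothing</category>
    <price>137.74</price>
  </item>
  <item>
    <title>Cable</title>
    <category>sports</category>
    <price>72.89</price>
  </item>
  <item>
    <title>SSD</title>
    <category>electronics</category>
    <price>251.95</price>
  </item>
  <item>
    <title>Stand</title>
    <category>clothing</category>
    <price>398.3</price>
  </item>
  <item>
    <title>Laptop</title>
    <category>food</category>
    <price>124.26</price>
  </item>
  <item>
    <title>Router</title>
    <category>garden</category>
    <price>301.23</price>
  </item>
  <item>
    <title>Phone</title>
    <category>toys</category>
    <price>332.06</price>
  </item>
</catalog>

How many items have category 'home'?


Scanning <item> elements for <category>home</category>:
Count: 0

ANSWER: 0


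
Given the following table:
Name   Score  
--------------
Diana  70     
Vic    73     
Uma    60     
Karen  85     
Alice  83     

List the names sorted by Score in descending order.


Sorting by Score (descending):
  Karen: 85
  Alice: 83
  Vic: 73
  Diana: 70
  Uma: 60


ANSWER: Karen, Alice, Vic, Diana, Uma


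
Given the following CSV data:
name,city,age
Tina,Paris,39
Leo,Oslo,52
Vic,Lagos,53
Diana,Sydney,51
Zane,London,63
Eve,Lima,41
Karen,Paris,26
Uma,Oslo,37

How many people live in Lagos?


Scanning city column for 'Lagos':
  Row 3: Vic -> MATCH
Total matches: 1

ANSWER: 1


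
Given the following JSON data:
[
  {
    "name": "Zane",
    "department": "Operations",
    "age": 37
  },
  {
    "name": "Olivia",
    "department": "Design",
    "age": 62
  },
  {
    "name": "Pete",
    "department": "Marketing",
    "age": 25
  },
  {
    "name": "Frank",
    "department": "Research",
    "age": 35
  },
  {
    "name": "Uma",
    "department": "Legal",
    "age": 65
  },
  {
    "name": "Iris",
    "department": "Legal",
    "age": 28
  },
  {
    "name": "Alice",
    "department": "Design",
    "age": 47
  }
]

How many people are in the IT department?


Scanning records for department = IT
  No matches found
Count: 0

ANSWER: 0


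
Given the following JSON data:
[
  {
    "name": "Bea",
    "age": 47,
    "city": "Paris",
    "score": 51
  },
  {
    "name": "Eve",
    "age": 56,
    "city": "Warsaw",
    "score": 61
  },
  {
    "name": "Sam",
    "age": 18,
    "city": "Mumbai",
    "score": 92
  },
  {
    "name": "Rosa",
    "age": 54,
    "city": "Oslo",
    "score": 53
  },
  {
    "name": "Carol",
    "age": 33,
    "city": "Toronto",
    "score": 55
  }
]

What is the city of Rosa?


Looking up record where name = Rosa
Record index: 3
Field 'city' = Oslo

ANSWER: Oslo


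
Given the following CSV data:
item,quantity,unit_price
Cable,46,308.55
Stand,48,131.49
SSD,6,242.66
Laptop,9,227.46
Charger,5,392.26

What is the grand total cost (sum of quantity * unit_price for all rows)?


Computing row totals:
  Cable: 46 * 308.55 = 14193.3
  Stand: 48 * 131.49 = 6311.52
  SSD: 6 * 242.66 = 1455.96
  Laptop: 9 * 227.46 = 2047.14
  Charger: 5 * 392.26 = 1961.3
Grand total = 14193.3 + 6311.52 + 1455.96 + 2047.14 + 1961.3 = 25969.22

ANSWER: 25969.22


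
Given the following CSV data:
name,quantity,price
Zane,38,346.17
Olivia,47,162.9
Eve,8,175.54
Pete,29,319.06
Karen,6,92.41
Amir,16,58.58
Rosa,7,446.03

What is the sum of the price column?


Values in 'price' column:
  Row 1: 346.17
  Row 2: 162.9
  Row 3: 175.54
  Row 4: 319.06
  Row 5: 92.41
  Row 6: 58.58
  Row 7: 446.03
Sum = 346.17 + 162.9 + 175.54 + 319.06 + 92.41 + 58.58 + 446.03 = 1600.69

ANSWER: 1600.69


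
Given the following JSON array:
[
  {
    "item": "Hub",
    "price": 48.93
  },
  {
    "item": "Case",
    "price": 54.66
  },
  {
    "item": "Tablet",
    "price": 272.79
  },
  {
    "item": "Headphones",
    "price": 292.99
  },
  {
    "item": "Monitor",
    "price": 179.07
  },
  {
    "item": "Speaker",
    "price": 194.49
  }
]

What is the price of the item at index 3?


Array index 3 -> Headphones
price = 292.99

ANSWER: 292.99


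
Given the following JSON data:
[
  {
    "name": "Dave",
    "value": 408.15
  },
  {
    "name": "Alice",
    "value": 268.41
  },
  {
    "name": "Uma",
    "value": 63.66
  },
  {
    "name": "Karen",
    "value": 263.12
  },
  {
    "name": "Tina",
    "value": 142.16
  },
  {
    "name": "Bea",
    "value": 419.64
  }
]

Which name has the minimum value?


Comparing values:
  Dave: 408.15
  Alice: 268.41
  Uma: 63.66
  Karen: 263.12
  Tina: 142.16
  Bea: 419.64
Minimum: Uma (63.66)

ANSWER: Uma


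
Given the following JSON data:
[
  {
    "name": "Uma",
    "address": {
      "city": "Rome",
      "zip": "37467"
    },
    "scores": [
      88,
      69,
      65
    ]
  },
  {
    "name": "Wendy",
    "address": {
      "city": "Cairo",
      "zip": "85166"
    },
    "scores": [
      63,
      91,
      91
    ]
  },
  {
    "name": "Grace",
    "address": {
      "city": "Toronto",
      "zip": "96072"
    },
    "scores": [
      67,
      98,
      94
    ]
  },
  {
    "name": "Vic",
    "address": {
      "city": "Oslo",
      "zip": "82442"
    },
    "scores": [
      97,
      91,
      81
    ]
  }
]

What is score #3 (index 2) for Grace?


Path: records[2].scores[2]
Value: 94

ANSWER: 94


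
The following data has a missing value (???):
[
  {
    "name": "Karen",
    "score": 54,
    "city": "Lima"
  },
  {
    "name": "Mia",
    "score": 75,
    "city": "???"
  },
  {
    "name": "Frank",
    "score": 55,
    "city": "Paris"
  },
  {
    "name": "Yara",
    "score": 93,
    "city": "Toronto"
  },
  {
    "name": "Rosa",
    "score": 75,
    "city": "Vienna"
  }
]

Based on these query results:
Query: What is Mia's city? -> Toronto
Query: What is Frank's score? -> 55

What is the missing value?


The missing value is Mia's city
From query: Mia's city = Toronto

ANSWER: Toronto


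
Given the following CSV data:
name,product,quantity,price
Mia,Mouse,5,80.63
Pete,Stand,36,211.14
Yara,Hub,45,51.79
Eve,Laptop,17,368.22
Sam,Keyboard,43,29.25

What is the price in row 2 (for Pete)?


Row 2: Pete
Column 'price' = 211.14

ANSWER: 211.14


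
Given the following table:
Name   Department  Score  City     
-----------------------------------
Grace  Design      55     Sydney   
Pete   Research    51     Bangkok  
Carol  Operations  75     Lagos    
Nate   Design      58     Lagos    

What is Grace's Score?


Row 1: Grace
Score = 55

ANSWER: 55


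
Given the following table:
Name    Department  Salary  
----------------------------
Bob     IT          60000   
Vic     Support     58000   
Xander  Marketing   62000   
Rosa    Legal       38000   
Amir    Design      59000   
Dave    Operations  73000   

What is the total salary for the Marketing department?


Marketing department members:
  Xander: 62000
Total = 62000 = 62000

ANSWER: 62000


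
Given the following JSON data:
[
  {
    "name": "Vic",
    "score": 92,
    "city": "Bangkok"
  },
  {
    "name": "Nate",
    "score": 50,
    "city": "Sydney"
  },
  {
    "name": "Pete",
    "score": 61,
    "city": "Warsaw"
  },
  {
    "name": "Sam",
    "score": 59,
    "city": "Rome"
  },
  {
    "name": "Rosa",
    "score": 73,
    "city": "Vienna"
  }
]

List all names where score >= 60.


Filtering records where score >= 60:
  Vic (score=92) -> YES
  Nate (score=50) -> no
  Pete (score=61) -> YES
  Sam (score=59) -> no
  Rosa (score=73) -> YES


ANSWER: Vic, Pete, Rosa


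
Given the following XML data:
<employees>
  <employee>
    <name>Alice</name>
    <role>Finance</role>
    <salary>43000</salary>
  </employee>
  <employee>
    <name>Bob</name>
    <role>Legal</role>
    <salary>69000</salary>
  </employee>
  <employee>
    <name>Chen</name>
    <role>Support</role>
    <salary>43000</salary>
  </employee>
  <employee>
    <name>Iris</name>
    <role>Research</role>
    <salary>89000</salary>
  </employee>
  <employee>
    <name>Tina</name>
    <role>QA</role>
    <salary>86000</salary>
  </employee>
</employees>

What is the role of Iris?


Searching for <employee> with <name>Iris</name>
Found at position 4
<role>Research</role>

ANSWER: Research


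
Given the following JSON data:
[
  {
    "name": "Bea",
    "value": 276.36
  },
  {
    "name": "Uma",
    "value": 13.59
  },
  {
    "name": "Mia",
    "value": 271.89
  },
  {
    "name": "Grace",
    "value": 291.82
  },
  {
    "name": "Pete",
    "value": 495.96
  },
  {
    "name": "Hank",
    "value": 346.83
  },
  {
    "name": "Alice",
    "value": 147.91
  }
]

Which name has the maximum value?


Comparing values:
  Bea: 276.36
  Uma: 13.59
  Mia: 271.89
  Grace: 291.82
  Pete: 495.96
  Hank: 346.83
  Alice: 147.91
Maximum: Pete (495.96)

ANSWER: Pete


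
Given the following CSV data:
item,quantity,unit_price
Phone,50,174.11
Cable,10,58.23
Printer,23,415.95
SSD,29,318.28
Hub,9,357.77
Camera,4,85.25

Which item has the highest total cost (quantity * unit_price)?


Computing row totals:
  Phone: 8705.5
  Cable: 582.3
  Printer: 9566.85
  SSD: 9230.12
  Hub: 3219.93
  Camera: 341.0
Maximum: Printer (9566.85)

ANSWER: Printer


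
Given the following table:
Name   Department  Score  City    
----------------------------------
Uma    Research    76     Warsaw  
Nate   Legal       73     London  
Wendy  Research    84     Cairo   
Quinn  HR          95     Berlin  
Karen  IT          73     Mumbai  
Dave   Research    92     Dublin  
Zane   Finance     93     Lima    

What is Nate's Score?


Row 2: Nate
Score = 73

ANSWER: 73


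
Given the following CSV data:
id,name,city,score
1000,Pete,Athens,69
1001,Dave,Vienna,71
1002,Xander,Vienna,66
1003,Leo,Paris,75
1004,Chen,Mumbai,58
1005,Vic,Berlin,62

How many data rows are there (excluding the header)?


Counting rows (excluding header):
Header: id,name,city,score
Data rows: 6

ANSWER: 6


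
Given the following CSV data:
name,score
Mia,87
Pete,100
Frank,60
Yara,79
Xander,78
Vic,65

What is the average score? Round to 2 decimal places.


Scores: 87, 100, 60, 79, 78, 65
Sum = 469
Count = 6
Average = 469 / 6 = 78.17

ANSWER: 78.17


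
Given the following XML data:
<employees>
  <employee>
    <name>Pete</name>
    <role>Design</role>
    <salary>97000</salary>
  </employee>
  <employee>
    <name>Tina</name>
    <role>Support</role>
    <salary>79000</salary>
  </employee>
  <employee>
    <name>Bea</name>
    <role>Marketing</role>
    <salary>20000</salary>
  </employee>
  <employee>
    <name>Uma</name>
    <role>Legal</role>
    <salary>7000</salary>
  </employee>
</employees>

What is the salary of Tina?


Searching for <employee> with <name>Tina</name>
Found at position 2
<salary>79000</salary>

ANSWER: 79000


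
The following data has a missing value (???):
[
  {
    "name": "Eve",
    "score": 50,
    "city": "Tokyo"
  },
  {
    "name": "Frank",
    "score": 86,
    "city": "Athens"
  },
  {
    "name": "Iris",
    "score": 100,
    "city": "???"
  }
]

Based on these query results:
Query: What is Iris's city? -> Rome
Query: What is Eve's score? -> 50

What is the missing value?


The missing value is Iris's city
From query: Iris's city = Rome

ANSWER: Rome


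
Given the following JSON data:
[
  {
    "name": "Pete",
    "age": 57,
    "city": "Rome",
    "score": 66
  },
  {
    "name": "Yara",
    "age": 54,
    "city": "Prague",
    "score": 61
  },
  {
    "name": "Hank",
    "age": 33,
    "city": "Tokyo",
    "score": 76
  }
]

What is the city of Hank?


Looking up record where name = Hank
Record index: 2
Field 'city' = Tokyo

ANSWER: Tokyo


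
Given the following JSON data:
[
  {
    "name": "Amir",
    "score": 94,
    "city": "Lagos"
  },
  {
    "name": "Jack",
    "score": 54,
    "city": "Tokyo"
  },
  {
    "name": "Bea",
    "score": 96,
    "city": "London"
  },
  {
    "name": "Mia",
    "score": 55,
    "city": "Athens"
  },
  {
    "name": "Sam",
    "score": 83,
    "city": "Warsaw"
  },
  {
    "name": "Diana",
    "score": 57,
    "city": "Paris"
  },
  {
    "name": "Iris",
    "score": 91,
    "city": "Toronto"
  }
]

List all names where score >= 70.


Filtering records where score >= 70:
  Amir (score=94) -> YES
  Jack (score=54) -> no
  Bea (score=96) -> YES
  Mia (score=55) -> no
  Sam (score=83) -> YES
  Diana (score=57) -> no
  Iris (score=91) -> YES


ANSWER: Amir, Bea, Sam, Iris


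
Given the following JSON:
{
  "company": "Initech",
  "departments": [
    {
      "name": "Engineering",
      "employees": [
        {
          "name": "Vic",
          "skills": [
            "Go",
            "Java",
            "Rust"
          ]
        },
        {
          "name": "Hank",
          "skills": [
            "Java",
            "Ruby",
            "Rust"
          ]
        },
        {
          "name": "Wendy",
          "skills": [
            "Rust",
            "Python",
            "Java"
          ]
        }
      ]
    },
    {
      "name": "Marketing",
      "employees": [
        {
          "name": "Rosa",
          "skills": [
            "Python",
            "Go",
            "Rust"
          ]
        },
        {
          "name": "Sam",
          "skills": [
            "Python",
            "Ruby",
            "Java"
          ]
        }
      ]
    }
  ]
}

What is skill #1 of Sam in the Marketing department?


Path: departments[1].employees[1].skills[0]
Value: Python

ANSWER: Python


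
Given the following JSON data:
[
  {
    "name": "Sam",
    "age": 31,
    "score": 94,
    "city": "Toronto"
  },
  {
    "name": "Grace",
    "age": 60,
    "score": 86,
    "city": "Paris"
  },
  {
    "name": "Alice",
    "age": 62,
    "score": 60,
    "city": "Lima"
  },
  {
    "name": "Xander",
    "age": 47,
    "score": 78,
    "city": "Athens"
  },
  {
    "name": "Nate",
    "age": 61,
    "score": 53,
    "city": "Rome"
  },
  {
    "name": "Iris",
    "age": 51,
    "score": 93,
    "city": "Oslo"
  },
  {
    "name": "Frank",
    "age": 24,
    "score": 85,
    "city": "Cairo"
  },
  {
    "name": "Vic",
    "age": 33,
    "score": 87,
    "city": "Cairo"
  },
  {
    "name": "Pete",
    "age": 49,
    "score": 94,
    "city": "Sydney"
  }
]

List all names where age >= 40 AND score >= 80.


Checking both conditions:
  Sam (age=31, score=94) -> no
  Grace (age=60, score=86) -> YES
  Alice (age=62, score=60) -> no
  Xander (age=47, score=78) -> no
  Nate (age=61, score=53) -> no
  Iris (age=51, score=93) -> YES
  Frank (age=24, score=85) -> no
  Vic (age=33, score=87) -> no
  Pete (age=49, score=94) -> YES


ANSWER: Grace, Iris, Pete
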